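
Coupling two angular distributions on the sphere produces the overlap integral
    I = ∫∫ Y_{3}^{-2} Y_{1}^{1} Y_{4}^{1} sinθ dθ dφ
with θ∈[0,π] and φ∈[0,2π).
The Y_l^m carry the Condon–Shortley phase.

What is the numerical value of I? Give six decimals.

-0.106622

m-sum 0 ✓  L=8 even ✓  2≤4≤4 ✓
Π(2lᵢ+1) = 7×3×9 = 189
triangle coeff Δ(3,1,4) = 1/252
Σ_t [0,0]: t=0:+1/36 = 1/36
(3j)²=4/63 [(3 1 4; 0 0 0)], sign=+1
Σ_t [0,0]: t=0:+1/240 = 1/240
(3j)²=1/84 [(3 1 4; -2 1 1)], sign=-1
⇒ 4πI² = 1/7
I = (-1)√(1/7/(4π)) = -0.10662181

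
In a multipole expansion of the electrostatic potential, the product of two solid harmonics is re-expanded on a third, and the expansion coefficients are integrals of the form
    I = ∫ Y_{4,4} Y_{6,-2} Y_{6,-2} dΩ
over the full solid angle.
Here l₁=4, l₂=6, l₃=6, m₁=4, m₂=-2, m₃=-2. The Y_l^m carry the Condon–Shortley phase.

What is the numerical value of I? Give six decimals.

0.176698

m-sum 0 ✓  L=16 even ✓  2≤6≤10 ✓
Π(2lᵢ+1) = 9×13×13 = 1521
triangle coeff Δ(4,6,6) = 1/15315300
Σ_t [0,4]: t=0:+1/829440 t=1:−1/25920 t=2:+1/9216 t=3:−1/25920 t=4:+1/829440 = 7/207360
(3j)²=28/2431 [(4 6 6; 0 0 0)], sign=+1
Σ_t [0,0]: t=0:+1/331776 = 1/331776
(3j)²=490/21879 [(4 6 6; 4 -2 -2)], sign=+1
⇒ 4πI² = 13720/34969
I = (+1)√(13720/34969/(4π)) = 0.17669755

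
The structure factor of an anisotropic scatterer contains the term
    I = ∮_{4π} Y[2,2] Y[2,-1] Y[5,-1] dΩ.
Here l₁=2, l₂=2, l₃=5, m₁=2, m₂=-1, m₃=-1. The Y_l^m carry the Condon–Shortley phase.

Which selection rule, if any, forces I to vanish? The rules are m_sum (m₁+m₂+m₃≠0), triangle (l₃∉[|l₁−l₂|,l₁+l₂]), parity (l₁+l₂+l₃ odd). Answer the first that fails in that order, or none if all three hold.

m₁+m₂+m₃ = 2 − 1 − 1 = 0  ✓
triangle: |2−2|=0 ≤ l₃=5 ≤ 2+2=4  ✗
parity: l₁+l₂+l₃ = 9 is odd

triangle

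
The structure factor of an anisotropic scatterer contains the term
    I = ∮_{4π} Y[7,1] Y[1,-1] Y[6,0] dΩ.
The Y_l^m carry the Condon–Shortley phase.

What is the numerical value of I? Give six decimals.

-0.185147

Checks pass: Σm=0; 14 even; l₃=6∈[6,8].
(2·7+1)(2·1+1)(2·6+1) = 585
Δ: 2! 12! 0! / 15! → 1/1365
sum: t=1:−1/518400 = -1/518400
3j²(7 1 6; 0 0 0) = Δ·Π!·Σ² = 7/195  (sign -1)
sum: t=0:+1/1036800 = 1/1036800
3j²(7 1 6; 1 -1 0) = Δ·Π!·Σ² = 4/195  (sign +1)
combine: 4πI² = 585·7/195·4/195 = 28/65
take √, sign -1: I = -0.18514731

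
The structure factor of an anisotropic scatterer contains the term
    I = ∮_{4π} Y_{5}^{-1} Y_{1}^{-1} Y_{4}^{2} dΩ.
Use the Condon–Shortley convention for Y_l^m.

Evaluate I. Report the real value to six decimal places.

m-sum 0 ✓  L=10 even ✓  4≤4≤6 ✓
Π(2lᵢ+1) = 11×3×9 = 297
triangle coeff Δ(5,1,4) = 1/495
Σ_t [1,1]: t=1:−1/576 = -1/576
(3j)²=5/99 [(5 1 4; 0 0 0)], sign=-1
Σ_t [0,0]: t=0:+1/2880 = 1/2880
(3j)²=2/165 [(5 1 4; -1 -1 2)], sign=+1
⇒ 4πI² = 2/11
I = (-1)√(2/11/(4π)) = -0.12028562

-0.120286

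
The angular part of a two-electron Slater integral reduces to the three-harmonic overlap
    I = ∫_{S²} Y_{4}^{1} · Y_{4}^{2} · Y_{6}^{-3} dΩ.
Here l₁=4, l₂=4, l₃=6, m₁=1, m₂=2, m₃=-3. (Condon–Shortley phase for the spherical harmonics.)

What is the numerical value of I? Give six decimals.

-0.103072

Checks pass: Σm=0; 14 even; l₃=6∈[0,8].
(2·4+1)(2·4+1)(2·6+1) = 1053
Δ: 2! 6! 6! / 15! → 1/1261260
sum: t=0:+1/4608 t=1:−1/1296 t=2:+1/4608 = -7/20736
3j²(4 4 6; 0 0 0) = Δ·Π!·Σ² = 20/1287  (sign -1)
sum: t=0:+1/51840 t=1:−1/5760 t=2:+1/11520 = -7/103680
3j²(4 4 6; 1 2 -3) = Δ·Π!·Σ² = 7/858  (sign +1)
combine: 4πI² = 1053·20/1287·7/858 = 210/1573
take √, sign -1: I = -0.10307192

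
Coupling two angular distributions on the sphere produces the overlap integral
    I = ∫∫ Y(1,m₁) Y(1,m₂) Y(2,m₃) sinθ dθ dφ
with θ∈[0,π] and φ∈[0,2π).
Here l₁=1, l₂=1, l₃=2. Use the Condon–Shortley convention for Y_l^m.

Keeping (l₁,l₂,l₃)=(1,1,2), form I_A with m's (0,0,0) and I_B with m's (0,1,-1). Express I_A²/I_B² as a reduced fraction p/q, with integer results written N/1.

Shared (l₁,l₂,l₃)=(1,1,2): N and (l;000)² cancel in I_A²/I_B².
A: Δ = 0!·2!·2!/5! = 1/30; Racah Σ t=0..0: t=0:+1/1 = 1/1; ⇒ 3j(1 1 2; 0 0 0)² = 2/15, sgn +1
B: Δ = 0!·2!·2!/5! = 1/30; Racah Σ t=0..0: t=0:+1/2 = 1/2; ⇒ 3j(1 1 2; 0 1 -1)² = 1/10, sgn -1
I_A²/I_B² = (2/15)/(1/10) = 4/3

4/3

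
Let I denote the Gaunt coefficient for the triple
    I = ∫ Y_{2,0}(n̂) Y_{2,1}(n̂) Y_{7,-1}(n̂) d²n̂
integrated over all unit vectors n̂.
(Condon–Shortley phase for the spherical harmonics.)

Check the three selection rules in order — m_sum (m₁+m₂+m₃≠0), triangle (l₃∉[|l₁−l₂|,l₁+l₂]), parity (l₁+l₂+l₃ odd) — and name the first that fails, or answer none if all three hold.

triangle

m₁+m₂+m₃ = 0 + 1 − 1 = 0  ✓
triangle: |2−2|=0 ≤ l₃=7 ≤ 2+2=4  ✗
parity: l₁+l₂+l₃ = 11 is odd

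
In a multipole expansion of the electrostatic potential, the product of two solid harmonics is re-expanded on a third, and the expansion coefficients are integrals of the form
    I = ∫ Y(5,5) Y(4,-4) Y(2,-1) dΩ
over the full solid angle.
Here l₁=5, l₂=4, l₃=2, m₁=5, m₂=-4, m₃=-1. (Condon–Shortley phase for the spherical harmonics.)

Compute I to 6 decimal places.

L=11 odd ⇒ parity kills the (l;000) factor ⇒ I = 0

0.000000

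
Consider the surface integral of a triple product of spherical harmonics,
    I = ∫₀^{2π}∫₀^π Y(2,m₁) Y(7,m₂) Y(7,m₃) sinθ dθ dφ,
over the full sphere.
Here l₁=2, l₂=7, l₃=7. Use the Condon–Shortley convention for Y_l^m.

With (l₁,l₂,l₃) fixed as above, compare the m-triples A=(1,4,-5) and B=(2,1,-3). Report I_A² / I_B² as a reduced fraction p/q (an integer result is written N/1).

27/25

Same 2,7,7: normalisation and zero-m 3j drop out of the ratio.
A: Δ: 2! 2! 12! / 17! → 1/185640; sum: t=0:+1/79833600 t=1:−1/14515200 = -1/17740800; 3j²(2 7 7; 1 4 -5) = Δ·Π!·Σ² = 729/30940  (sign -1)
B: Δ: 2! 2! 12! / 17! → 1/185640; sum: t=0:+1/3870720 = 1/3870720; 3j²(2 7 7; 2 1 -3) = Δ·Π!·Σ² = 135/6188  (sign +1)
I_A²/I_B² = (729/30940)/(135/6188) = 27/25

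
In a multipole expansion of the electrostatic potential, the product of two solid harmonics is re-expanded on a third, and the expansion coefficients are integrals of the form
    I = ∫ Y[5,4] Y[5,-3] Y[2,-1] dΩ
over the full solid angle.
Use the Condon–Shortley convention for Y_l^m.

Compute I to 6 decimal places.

0.196098

Rules hold: Σm=0, L=12 even, 0≤2≤10.
N = 11·11·5 = 605
Δ = 8!·2!·2!/13! = 1/38610
Racah Σ t=3..5: t=3:−1/2880 t=4:+1/576 t=5:−1/2880 = 1/960
⇒ 3j(5 5 2; 0 0 0)² = 10/429, sgn +1
Racah Σ t=0..1: t=0:+1/80640 t=1:−1/10080 = -1/11520
⇒ 3j(5 5 2; 4 -3 -1)² = 49/1430, sgn +1
4πI² = N·(3j₀)²·(3jₘ)² = 245/507
I = +1·√(0.483235/4π) = 0.19609844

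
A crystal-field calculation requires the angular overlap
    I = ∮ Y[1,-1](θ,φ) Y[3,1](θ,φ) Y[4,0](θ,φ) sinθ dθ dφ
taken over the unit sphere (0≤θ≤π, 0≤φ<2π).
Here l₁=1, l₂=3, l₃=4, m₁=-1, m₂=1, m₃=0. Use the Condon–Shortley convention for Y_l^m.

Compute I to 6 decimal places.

0.150786

Rules hold: Σm=0, L=8 even, 2≤4≤4.
N = 3·7·9 = 189
Δ = 0!·2!·6!/9! = 1/252
Racah Σ t=0..0: t=0:+1/36 = 1/36
⇒ 3j(1 3 4; 0 0 0)² = 4/63, sgn +1
Racah Σ t=0..0: t=0:+1/96 = 1/96
⇒ 3j(1 3 4; -1 1 0)² = 1/42, sgn +1
4πI² = N·(3j₀)²·(3jₘ)² = 2/7
I = +1·√(0.285714/4π) = 0.15078601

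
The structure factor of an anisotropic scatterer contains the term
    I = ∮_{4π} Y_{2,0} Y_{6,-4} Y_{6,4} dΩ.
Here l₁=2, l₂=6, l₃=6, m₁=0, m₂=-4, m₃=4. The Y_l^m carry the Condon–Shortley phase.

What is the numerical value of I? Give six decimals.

Checks pass: Σm=0; 14 even; l₃=6∈[4,8].
(2·2+1)(2·6+1)(2·6+1) = 845
Δ: 2! 2! 10! / 15! → 1/90090
sum: t=0:+1/69120 t=1:−1/14400 t=2:+1/69120 = -7/172800
3j²(2 6 6; 0 0 0) = Δ·Π!·Σ² = 14/715  (sign -1)
sum: t=0:+1/322560 t=1:−1/362880 t=2:+1/14515200 = 1/2419200
3j²(2 6 6; 0 -4 4) = Δ·Π!·Σ² = 2/5005  (sign +1)
combine: 4πI² = 845·14/715·2/5005 = 4/605
take √, sign -1: I = -0.02293757

-0.022938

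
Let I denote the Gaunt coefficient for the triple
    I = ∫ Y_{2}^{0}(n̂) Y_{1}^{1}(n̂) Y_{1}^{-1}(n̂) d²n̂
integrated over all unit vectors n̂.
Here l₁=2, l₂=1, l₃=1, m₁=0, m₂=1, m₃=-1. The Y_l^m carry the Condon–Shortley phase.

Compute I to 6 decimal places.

Checks pass: Σm=0; 4 even; l₃=1∈[1,3].
(2·2+1)(2·1+1)(2·1+1) = 45
Δ: 2! 2! 0! / 5! → 1/30
sum: t=1:−1/1 = -1/1
3j²(2 1 1; 0 0 0) = Δ·Π!·Σ² = 2/15  (sign +1)
sum: t=2:+1/4 = 1/4
3j²(2 1 1; 0 1 -1) = Δ·Π!·Σ² = 1/30  (sign +1)
combine: 4πI² = 45·2/15·1/30 = 1/5
take √, sign +1: I = 0.12615663

0.126157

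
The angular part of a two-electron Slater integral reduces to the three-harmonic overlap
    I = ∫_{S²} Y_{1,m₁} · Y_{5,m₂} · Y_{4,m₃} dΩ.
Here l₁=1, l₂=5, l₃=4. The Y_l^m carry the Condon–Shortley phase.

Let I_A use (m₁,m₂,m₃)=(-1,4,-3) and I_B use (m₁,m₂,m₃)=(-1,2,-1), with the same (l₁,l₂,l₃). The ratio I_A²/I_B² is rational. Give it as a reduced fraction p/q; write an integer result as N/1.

12/7

Shared (l₁,l₂,l₃)=(1,5,4): N and (l;000)² cancel in I_A²/I_B².
A: Δ = 2!·0!·8!/11! = 1/495; Racah Σ t=2..2: t=2:+1/10080 = 1/10080; ⇒ 3j(1 5 4; -1 4 -3)² = 4/55, sgn -1
B: Δ = 2!·0!·8!/11! = 1/495; Racah Σ t=2..2: t=2:+1/1440 = 1/1440; ⇒ 3j(1 5 4; -1 2 -1)² = 7/165, sgn -1
I_A²/I_B² = (4/55)/(7/165) = 12/7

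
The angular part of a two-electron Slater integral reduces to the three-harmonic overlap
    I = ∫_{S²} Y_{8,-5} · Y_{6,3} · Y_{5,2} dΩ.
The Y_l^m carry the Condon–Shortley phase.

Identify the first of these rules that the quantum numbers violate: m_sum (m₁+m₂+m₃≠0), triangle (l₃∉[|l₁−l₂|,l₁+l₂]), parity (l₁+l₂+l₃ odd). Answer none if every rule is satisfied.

parity

Σmᵢ = 0  ✓
l₃∈[|l₁−l₂|,l₁+l₂]=[2,14], have l₃=5  ✓
Σlᵢ = 19 ⇒ odd  ✗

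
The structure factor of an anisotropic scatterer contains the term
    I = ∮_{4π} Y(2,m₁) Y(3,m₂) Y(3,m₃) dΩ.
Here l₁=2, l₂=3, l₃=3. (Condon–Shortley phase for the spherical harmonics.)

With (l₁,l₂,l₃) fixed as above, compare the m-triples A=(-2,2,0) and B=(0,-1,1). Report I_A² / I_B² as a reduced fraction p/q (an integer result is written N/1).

20/9

Same 2,3,3: normalisation and zero-m 3j drop out of the ratio.
A: Δ: 2! 2! 4! / 9! → 1/3780; sum: t=2:+1/24 = 1/24; 3j²(2 3 3; -2 2 0) = Δ·Π!·Σ² = 1/21  (sign -1)
B: Δ: 2! 2! 4! / 9! → 1/3780; sum: t=0:+1/16 t=1:−1/6 t=2:+1/96 = -3/32; 3j²(2 3 3; 0 -1 1) = Δ·Π!·Σ² = 3/140  (sign -1)
I_A²/I_B² = (1/21)/(3/140) = 20/9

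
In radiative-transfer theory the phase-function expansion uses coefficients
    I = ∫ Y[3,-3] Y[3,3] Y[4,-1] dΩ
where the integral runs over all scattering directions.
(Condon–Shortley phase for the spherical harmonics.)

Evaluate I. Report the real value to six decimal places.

Σmᵢ = -1 ≠ 0, so the φ-integral vanishes; I = 0

0.000000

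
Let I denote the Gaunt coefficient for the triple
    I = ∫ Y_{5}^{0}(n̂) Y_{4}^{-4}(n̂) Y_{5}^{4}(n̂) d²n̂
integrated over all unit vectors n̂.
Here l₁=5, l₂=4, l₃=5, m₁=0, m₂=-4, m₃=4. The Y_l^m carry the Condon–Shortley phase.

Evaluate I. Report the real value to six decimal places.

Rules hold: Σm=0, L=14 even, 1≤5≤9.
N = 11·9·11 = 1089
Δ = 4!·6!·4!/15! = 1/3153150
Racah Σ t=0..4: t=0:+1/69120 t=1:−1/1728 t=2:+1/576 t=3:−1/1728 t=4:+1/69120 = 7/11520
⇒ 3j(5 4 5; 0 0 0)² = 2/143, sgn -1
Racah Σ t=0..0: t=0:+1/69120 = 1/69120
⇒ 3j(5 4 5; 0 -4 4)² = 2/143, sgn -1
4πI² = N·(3j₀)²·(3jₘ)² = 36/169
I = +1·√(0.213018/4π) = 0.13019760

0.130198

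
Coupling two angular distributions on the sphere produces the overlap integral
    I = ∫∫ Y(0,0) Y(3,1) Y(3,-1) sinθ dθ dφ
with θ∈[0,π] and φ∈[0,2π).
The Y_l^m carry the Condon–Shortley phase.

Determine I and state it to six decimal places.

-0.282095

m-sum 0 ✓  L=6 even ✓  3≤3≤3 ✓
Π(2lᵢ+1) = 1×7×7 = 49
triangle coeff Δ(0,3,3) = 1/7
Σ_t [0,0]: t=0:+1/36 = 1/36
(3j)²=1/7 [(0 3 3; 0 0 0)], sign=-1
Σ_t [0,0]: t=0:+1/48 = 1/48
(3j)²=1/7 [(0 3 3; 0 1 -1)], sign=+1
⇒ 4πI² = 1/1
I = (-1)√(1/1/(4π)) = -0.28209479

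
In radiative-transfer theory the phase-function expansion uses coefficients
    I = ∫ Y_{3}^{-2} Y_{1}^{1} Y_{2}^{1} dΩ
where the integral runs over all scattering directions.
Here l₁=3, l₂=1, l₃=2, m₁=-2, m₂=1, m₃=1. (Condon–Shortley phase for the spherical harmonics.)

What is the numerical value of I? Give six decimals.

0.261169

Rules hold: Σm=0, L=6 even, 2≤2≤4.
N = 7·3·5 = 105
Δ = 2!·4!·0!/7! = 1/105
Racah Σ t=1..1: t=1:−1/4 = -1/4
⇒ 3j(3 1 2; 0 0 0)² = 3/35, sgn -1
Racah Σ t=2..2: t=2:+1/12 = 1/12
⇒ 3j(3 1 2; -2 1 1)² = 2/21, sgn -1
4πI² = N·(3j₀)²·(3jₘ)² = 6/7
I = +1·√(0.857143/4π) = 0.26116903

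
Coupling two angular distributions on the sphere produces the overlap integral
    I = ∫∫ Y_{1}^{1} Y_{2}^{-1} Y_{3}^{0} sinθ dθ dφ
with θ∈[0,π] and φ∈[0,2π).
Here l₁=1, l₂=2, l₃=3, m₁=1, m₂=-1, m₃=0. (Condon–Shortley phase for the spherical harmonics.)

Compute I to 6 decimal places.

0.143048

Rules hold: Σm=0, L=6 even, 1≤3≤3.
N = 3·5·7 = 105
Δ = 0!·2!·4!/7! = 1/105
Racah Σ t=0..0: t=0:+1/4 = 1/4
⇒ 3j(1 2 3; 0 0 0)² = 3/35, sgn -1
Racah Σ t=0..0: t=0:+1/12 = 1/12
⇒ 3j(1 2 3; 1 -1 0)² = 1/35, sgn -1
4πI² = N·(3j₀)²·(3jₘ)² = 9/35
I = +1·√(0.257143/4π) = 0.14304817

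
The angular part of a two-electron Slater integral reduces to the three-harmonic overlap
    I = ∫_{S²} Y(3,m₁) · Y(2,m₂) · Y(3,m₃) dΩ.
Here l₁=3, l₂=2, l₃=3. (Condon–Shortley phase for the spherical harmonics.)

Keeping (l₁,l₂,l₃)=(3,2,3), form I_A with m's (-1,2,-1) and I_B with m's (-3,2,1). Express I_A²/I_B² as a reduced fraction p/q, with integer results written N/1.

12/5

l's match ⇒ only the (l;m) 3-j factors differ between A and B.
A: triangle coeff Δ(3,2,3) = 1/3780; Σ_t [2,2]: t=2:+1/16 = 1/16; (3j)²=2/35 [(3 2 3; -1 2 -1)], sign=+1
B: triangle coeff Δ(3,2,3) = 1/3780; Σ_t [2,2]: t=2:+1/96 = 1/96; (3j)²=1/42 [(3 2 3; -3 2 1)], sign=+1
I_A²/I_B² = (2/35)/(1/42) = 12/5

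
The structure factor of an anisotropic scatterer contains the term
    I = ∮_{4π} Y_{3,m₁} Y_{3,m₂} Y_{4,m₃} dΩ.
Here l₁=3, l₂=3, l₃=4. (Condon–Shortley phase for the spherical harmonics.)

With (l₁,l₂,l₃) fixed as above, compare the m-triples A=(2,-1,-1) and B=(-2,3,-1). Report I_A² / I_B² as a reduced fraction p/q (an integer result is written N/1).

16/15

l's match ⇒ only the (l;m) 3-j factors differ between A and B.
A: triangle coeff Δ(3,3,4) = 1/34650; Σ_t [0,1]: t=0:+1/48 t=1:−1/144 = 1/72; (3j)²=16/693 [(3 3 4; 2 -1 -1)], sign=-1
B: triangle coeff Δ(3,3,4) = 1/34650; Σ_t [2,2]: t=2:+1/288 = 1/288; (3j)²=5/231 [(3 3 4; -2 3 -1)], sign=-1
I_A²/I_B² = (16/693)/(5/231) = 16/15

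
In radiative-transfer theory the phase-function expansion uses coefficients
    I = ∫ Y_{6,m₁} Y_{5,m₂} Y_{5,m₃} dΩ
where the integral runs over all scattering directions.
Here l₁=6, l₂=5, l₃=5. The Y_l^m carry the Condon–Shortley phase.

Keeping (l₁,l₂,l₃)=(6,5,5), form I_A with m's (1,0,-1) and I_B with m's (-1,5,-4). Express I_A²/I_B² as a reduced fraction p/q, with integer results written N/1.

Shared (l₁,l₂,l₃)=(6,5,5): N and (l;000)² cancel in I_A²/I_B².
A: Δ = 6!·6!·4!/17! = 1/28588560; Racah Σ t=1..5: t=1:−1/138240 t=2:+1/10368 t=3:−1/6912 t=4:+1/34560 t=5:−1/2073600 = -7/259200; ⇒ 3j(6 5 5; 1 0 -1)² = 28/7293, sgn -1
B: Δ = 6!·6!·4!/17! = 1/28588560; Racah Σ t=6..6: t=6:+1/2073600 = 1/2073600; ⇒ 3j(6 5 5; -1 5 -4)² = 63/9724, sgn -1
I_A²/I_B² = (28/7293)/(63/9724) = 16/27

16/27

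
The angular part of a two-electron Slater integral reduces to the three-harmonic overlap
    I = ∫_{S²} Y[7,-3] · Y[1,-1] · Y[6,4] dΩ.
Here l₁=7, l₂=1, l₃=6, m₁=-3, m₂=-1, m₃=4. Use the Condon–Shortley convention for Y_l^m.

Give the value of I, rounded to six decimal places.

Checks pass: Σm=0; 14 even; l₃=6∈[6,8].
(2·7+1)(2·1+1)(2·6+1) = 585
Δ: 2! 12! 0! / 15! → 1/1365
sum: t=1:−1/518400 = -1/518400
3j²(7 1 6; 0 0 0) = Δ·Π!·Σ² = 7/195  (sign -1)
sum: t=0:+1/14515200 = 1/14515200
3j²(7 1 6; -3 -1 4) = Δ·Π!·Σ² = 2/455  (sign +1)
combine: 4πI² = 585·7/195·2/455 = 6/65
take √, sign -1: I = -0.08570655

-0.085707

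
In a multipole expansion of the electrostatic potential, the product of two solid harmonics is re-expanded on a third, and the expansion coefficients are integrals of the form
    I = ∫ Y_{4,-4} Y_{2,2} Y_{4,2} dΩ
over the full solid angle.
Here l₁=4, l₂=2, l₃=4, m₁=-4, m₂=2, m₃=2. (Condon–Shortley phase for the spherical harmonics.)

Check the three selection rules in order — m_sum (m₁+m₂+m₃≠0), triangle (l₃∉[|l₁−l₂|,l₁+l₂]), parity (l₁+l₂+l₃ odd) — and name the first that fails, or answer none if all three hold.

none

m₁+m₂+m₃ = -4 + 2 + 2 = 0  ✓
triangle: |4−2|=2 ≤ l₃=4 ≤ 4+2=6  ✓
parity: l₁+l₂+l₃ = 10 is even  ✓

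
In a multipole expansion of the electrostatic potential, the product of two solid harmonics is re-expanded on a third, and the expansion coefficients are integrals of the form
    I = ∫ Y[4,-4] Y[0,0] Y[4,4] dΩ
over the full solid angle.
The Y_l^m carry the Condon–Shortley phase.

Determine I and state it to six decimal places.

0.282095

Checks pass: Σm=0; 8 even; l₃=4∈[4,4].
(2·4+1)(2·0+1)(2·4+1) = 81
Δ: 0! 8! 0! / 9! → 1/9
sum: t=0:+1/576 = 1/576
3j²(4 0 4; 0 0 0) = Δ·Π!·Σ² = 1/9  (sign +1)
sum: t=0:+1/40320 = 1/40320
3j²(4 0 4; -4 0 4) = Δ·Π!·Σ² = 1/9  (sign +1)
combine: 4πI² = 81·1/9·1/9 = 1/1
take √, sign +1: I = 0.28209479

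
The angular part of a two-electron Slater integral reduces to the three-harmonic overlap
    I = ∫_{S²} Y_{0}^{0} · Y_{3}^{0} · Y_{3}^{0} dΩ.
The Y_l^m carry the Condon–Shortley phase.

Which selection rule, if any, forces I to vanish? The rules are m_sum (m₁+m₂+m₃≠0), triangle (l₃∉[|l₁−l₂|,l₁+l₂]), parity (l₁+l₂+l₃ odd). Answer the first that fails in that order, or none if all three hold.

none

Σmᵢ = 0  ✓
l₃∈[|l₁−l₂|,l₁+l₂]=[3,3], have l₃=3  ✓
Σlᵢ = 6 ⇒ even  ✓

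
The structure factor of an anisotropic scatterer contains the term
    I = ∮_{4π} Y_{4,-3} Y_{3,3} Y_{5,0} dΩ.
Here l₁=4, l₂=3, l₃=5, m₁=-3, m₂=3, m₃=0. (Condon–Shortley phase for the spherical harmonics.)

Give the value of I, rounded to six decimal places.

m-sum 0 ✓  L=12 even ✓  1≤5≤7 ✓
Π(2lᵢ+1) = 9×7×11 = 693
triangle coeff Δ(4,3,5) = 1/180180
Σ_t [0,2]: t=0:+1/576 t=1:−1/144 t=2:+1/576 = -1/288
(3j)²=20/1001 [(4 3 5; 0 0 0)], sign=+1
Σ_t [2,2]: t=2:+1/5760 = 1/5760
(3j)²=5/572 [(4 3 5; -3 3 0)], sign=-1
⇒ 4πI² = 225/1859
I = (-1)√(225/1859/(4π)) = -0.09814013

-0.098140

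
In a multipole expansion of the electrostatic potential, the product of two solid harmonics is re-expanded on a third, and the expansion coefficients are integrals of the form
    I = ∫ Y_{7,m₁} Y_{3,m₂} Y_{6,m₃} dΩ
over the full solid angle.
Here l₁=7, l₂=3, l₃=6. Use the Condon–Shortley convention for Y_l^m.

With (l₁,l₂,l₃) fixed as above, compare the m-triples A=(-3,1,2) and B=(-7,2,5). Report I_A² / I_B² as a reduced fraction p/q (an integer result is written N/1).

Same 7,3,6: normalisation and zero-m 3j drop out of the ratio.
A: Δ: 4! 10! 2! / 17! → 1/2042040; sum: t=2:+1/645120 t=3:−1/181440 t=4:+1/829440 = -1/362880; 3j²(7 3 6; -3 1 2) = Δ·Π!·Σ² = 256/17017  (sign -1)
B: Δ: 4! 10! 2! / 17! → 1/2042040; sum: t=4:+1/87091200 = 1/87091200; 3j²(7 3 6; -7 2 5) = Δ·Π!·Σ² = 11/408  (sign -1)
I_A²/I_B² = (256/17017)/(11/408) = 6144/11011

6144/11011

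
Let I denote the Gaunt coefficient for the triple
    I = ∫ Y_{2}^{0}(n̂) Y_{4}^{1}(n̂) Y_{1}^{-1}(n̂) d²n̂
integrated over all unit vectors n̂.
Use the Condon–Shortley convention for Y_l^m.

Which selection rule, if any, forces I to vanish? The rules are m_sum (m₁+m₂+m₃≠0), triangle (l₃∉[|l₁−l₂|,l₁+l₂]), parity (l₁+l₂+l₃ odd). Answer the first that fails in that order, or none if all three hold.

azimuthal sum: 0 + 1 − 1 = 0  ✓
2 ≤ 1 ≤ 6 (triangle on l)  ✗
L = 2 + 4 + 1 = 7 (odd)

triangle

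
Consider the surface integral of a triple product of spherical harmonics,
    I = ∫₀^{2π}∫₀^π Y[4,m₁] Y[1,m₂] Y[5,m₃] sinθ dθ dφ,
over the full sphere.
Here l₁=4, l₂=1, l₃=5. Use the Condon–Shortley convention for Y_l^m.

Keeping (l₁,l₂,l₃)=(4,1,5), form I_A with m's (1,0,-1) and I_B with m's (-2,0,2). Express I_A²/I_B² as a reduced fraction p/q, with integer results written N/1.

8/7

l's match ⇒ only the (l;m) 3-j factors differ between A and B.
A: triangle coeff Δ(4,1,5) = 1/495; Σ_t [0,0]: t=0:+1/720 = 1/720; (3j)²=8/165 [(4 1 5; 1 0 -1)], sign=+1
B: triangle coeff Δ(4,1,5) = 1/495; Σ_t [0,0]: t=0:+1/1440 = 1/1440; (3j)²=7/165 [(4 1 5; -2 0 2)], sign=-1
I_A²/I_B² = (8/165)/(7/165) = 8/7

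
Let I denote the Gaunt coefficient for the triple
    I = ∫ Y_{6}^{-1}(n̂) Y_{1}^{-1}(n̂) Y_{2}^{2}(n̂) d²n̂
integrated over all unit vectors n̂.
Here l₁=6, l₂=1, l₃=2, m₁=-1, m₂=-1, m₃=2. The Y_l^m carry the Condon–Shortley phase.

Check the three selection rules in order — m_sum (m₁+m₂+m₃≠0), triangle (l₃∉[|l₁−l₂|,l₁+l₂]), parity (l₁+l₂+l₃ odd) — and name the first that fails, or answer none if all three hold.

triangle

m₁+m₂+m₃ = -1 − 1 + 2 = 0  ✓
triangle: |6−1|=5 ≤ l₃=2 ≤ 6+1=7  ✗
parity: l₁+l₂+l₃ = 9 is odd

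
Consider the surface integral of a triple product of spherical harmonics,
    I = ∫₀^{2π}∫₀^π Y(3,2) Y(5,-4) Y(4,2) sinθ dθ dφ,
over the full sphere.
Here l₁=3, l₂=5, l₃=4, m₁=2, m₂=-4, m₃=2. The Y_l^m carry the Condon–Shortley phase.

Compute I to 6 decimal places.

m-sum 0 ✓  L=12 even ✓  2≤4≤8 ✓
Π(2lᵢ+1) = 7×11×9 = 693
triangle coeff Δ(3,5,4) = 1/180180
Σ_t [1,3]: t=1:−1/576 t=2:+1/144 t=3:−1/576 = 1/288
(3j)²=20/1001 [(3 5 4; 0 0 0)], sign=+1
Σ_t [0,1]: t=0:+1/2880 t=1:−1/8640 = 1/4320
(3j)²=8/429 [(3 5 4; 2 -4 2)], sign=+1
⇒ 4πI² = 480/1859
I = (+1)√(480/1859/(4π)) = 0.14334284

0.143343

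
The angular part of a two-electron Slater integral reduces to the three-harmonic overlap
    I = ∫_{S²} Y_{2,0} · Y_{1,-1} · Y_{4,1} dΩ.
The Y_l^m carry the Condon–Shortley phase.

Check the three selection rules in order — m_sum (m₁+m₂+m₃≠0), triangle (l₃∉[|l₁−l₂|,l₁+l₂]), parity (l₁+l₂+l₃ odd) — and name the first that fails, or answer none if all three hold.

m₁+m₂+m₃ = 0 − 1 + 1 = 0  ✓
triangle: |2−1|=1 ≤ l₃=4 ≤ 2+1=3  ✗
parity: l₁+l₂+l₃ = 7 is odd

triangle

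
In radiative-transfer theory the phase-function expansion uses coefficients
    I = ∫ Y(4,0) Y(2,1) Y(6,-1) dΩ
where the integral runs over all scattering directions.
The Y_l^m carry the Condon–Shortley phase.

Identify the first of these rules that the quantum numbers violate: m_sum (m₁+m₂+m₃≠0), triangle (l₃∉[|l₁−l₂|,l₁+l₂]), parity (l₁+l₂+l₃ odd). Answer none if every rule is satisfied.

m₁+m₂+m₃ = 0 + 1 − 1 = 0  ✓
triangle: |4−2|=2 ≤ l₃=6 ≤ 4+2=6  ✓
parity: l₁+l₂+l₃ = 12 is even  ✓

none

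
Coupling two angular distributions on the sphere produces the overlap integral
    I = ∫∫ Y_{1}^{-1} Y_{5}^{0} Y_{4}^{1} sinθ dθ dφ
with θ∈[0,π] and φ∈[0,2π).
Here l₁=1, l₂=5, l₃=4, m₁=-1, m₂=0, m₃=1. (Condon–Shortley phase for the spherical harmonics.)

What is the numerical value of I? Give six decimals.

Checks pass: Σm=0; 10 even; l₃=4∈[4,6].
(2·1+1)(2·5+1)(2·4+1) = 297
Δ: 2! 0! 8! / 11! → 1/495
sum: t=1:−1/576 = -1/576
3j²(1 5 4; 0 0 0) = Δ·Π!·Σ² = 5/99  (sign -1)
sum: t=2:+1/1440 = 1/1440
3j²(1 5 4; -1 0 1) = Δ·Π!·Σ² = 2/99  (sign -1)
combine: 4πI² = 297·5/99·2/99 = 10/33
take √, sign +1: I = 0.15528807

0.155288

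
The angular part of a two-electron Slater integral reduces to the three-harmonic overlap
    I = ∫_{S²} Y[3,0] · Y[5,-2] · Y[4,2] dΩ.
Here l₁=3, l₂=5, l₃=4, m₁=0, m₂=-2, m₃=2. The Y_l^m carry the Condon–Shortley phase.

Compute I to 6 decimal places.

Checks pass: Σm=0; 12 even; l₃=4∈[2,8].
(2·3+1)(2·5+1)(2·4+1) = 693
Δ: 4! 2! 6! / 13! → 1/180180
sum: t=1:−1/576 t=2:+1/144 t=3:−1/576 = 1/288
3j²(3 5 4; 0 0 0) = Δ·Π!·Σ² = 20/1001  (sign +1)
sum: t=1:−1/576 t=2:+1/480 t=3:−1/8640 = 1/4320
3j²(3 5 4; 0 -2 2) = Δ·Π!·Σ² = 1/2145  (sign +1)
combine: 4πI² = 693·20/1001·1/2145 = 12/1859
take √, sign +1: I = 0.02266449

0.022664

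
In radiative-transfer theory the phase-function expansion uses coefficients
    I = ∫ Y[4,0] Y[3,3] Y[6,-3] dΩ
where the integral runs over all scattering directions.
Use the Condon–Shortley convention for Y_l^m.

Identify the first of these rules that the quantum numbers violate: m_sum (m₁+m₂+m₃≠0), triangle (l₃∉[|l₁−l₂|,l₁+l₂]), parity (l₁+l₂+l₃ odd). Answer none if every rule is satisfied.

parity

m₁+m₂+m₃ = 0 + 3 − 3 = 0  ✓
triangle: |4−3|=1 ≤ l₃=6 ≤ 4+3=7  ✓
parity: l₁+l₂+l₃ = 13 is odd  ✗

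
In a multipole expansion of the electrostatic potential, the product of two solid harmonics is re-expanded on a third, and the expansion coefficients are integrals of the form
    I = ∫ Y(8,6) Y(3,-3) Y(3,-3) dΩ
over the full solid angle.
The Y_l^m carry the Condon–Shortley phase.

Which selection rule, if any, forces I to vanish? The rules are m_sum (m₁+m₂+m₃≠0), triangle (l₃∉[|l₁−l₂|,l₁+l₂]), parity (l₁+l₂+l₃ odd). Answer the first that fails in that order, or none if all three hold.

triangle

m₁+m₂+m₃ = 6 − 3 − 3 = 0  ✓
triangle: |8−3|=5 ≤ l₃=3 ≤ 8+3=11  ✗
parity: l₁+l₂+l₃ = 14 is even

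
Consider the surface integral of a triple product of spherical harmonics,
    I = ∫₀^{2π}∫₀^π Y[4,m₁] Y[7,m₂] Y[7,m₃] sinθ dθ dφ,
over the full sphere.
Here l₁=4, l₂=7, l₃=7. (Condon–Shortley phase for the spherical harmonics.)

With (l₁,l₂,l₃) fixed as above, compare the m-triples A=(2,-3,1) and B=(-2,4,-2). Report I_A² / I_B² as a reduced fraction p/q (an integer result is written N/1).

Same 4,7,7: normalisation and zero-m 3j drop out of the ratio.
A: Δ: 4! 4! 10! / 19! → 1/58198140; sum: t=0:+1/1658880 t=1:−1/1088640 t=2:+1/7741440 = -13/69672960; 3j²(4 7 7; 2 -3 1) = Δ·Π!·Σ² = 325/149226  (sign -1)
B: Δ: 4! 4! 10! / 19! → 1/58198140; sum: t=2:+1/34836480 t=3:−1/2903040 t=4:+1/2903040 = 1/34836480; 3j²(4 7 7; -2 4 -2) = Δ·Π!·Σ² = 25/117572  (sign -1)
I_A²/I_B² = (325/149226)/(25/117572) = 338/33

338/33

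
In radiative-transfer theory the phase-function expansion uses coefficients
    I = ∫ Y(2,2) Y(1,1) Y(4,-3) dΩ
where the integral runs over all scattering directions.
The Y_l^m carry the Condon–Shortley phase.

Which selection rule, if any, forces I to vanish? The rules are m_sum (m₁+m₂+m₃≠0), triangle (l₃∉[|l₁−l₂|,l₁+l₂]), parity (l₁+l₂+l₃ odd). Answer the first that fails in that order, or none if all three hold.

m₁+m₂+m₃ = 2 + 1 − 3 = 0  ✓
triangle: |2−1|=1 ≤ l₃=4 ≤ 2+1=3  ✗
parity: l₁+l₂+l₃ = 7 is odd

triangle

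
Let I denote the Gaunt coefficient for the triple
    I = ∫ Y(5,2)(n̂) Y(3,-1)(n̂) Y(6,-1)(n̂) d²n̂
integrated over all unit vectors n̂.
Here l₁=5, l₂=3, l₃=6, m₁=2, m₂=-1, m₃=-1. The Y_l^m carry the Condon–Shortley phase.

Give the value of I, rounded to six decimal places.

Rules hold: Σm=0, L=14 even, 2≤6≤8.
N = 11·7·13 = 1001
Δ = 2!·8!·4!/15! = 1/675675
Racah Σ t=0..2: t=0:+1/8640 t=1:−1/2304 t=2:+1/8640 = -7/34560
⇒ 3j(5 3 6; 0 0 0)² = 7/429, sgn -1
Racah Σ t=0..2: t=0:+1/5760 t=1:−1/8640 t=2:+1/241920 = 1/16128
⇒ 3j(5 3 6; 2 -1 -1)² = 5/1001, sgn -1
4πI² = N·(3j₀)²·(3jₘ)² = 35/429
I = +1·√(0.0815851/4π) = 0.08057502

0.080575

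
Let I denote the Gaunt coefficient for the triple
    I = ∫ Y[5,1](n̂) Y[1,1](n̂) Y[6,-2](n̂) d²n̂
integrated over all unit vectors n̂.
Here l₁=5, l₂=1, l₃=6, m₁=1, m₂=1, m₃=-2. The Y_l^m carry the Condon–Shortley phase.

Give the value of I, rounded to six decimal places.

0.216205

m-sum 0 ✓  L=12 even ✓  4≤6≤6 ✓
Π(2lᵢ+1) = 11×3×13 = 429
triangle coeff Δ(5,1,6) = 1/858
Σ_t [0,0]: t=0:+1/14400 = 1/14400
(3j)²=6/143 [(5 1 6; 0 0 0)], sign=+1
Σ_t [0,0]: t=0:+1/34560 = 1/34560
(3j)²=14/429 [(5 1 6; 1 1 -2)], sign=+1
⇒ 4πI² = 84/143
I = (+1)√(84/143/(4π)) = 0.21620548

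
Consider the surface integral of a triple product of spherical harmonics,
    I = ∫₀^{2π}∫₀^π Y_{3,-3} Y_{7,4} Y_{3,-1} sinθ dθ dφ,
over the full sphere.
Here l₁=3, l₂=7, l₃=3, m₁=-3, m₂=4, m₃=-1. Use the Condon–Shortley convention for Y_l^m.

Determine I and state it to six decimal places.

0.000000

triangle: need 4≤l₃≤10, have 3; I=0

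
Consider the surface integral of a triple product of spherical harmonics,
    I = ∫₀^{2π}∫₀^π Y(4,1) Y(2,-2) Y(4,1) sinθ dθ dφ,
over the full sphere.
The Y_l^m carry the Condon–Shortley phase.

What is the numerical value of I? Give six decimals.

m-sum 0 ✓  L=10 even ✓  2≤4≤6 ✓
Π(2lᵢ+1) = 9×5×9 = 405
triangle coeff Δ(4,2,4) = 1/13860
Σ_t [0,2]: t=0:+1/192 t=1:−1/36 t=2:+1/192 = -5/288
(3j)²=20/693 [(4 2 4; 0 0 0)], sign=-1
Σ_t [0,0]: t=0:+1/144 = 1/144
(3j)²=10/231 [(4 2 4; 1 -2 1)], sign=-1
⇒ 4πI² = 3000/5929
I = (+1)√(3000/5929/(4π)) = 0.20066192

0.200662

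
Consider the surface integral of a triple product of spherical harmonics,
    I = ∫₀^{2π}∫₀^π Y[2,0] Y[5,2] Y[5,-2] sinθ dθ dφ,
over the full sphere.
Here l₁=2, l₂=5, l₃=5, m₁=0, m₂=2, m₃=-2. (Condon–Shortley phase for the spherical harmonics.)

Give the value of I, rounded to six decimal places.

0.097044

Checks pass: Σm=0; 12 even; l₃=5∈[3,7].
(2·2+1)(2·5+1)(2·5+1) = 605
Δ: 2! 2! 8! / 13! → 1/38610
sum: t=0:+1/2880 t=1:−1/576 t=2:+1/2880 = -1/960
3j²(2 5 5; 0 0 0) = Δ·Π!·Σ² = 10/429  (sign +1)
sum: t=0:+1/20160 t=1:−1/1440 t=2:+1/2880 = -1/3360
3j²(2 5 5; 0 2 -2) = Δ·Π!·Σ² = 6/715  (sign +1)
combine: 4πI² = 605·10/429·6/715 = 20/169
take √, sign +1: I = 0.09704356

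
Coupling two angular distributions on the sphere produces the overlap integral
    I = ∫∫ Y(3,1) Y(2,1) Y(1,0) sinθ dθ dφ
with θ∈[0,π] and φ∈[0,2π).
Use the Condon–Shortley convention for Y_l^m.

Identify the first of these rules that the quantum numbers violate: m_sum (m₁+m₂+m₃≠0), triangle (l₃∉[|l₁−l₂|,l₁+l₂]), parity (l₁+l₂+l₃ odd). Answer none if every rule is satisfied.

azimuthal sum: 1 + 1 + 0 = 2  ✗
1 ≤ 1 ≤ 5 (triangle on l)
L = 3 + 2 + 1 = 6 (even)

m_sum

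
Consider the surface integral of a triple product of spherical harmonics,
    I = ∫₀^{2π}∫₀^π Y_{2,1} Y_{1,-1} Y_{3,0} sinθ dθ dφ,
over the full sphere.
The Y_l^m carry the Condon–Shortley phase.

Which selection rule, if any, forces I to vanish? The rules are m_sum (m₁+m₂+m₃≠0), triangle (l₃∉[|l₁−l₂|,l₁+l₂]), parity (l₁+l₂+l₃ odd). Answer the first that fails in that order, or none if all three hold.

none

azimuthal sum: 1 − 1 + 0 = 0  ✓
1 ≤ 3 ≤ 3 (triangle on l)  ✓
L = 2 + 1 + 3 = 6 (even)  ✓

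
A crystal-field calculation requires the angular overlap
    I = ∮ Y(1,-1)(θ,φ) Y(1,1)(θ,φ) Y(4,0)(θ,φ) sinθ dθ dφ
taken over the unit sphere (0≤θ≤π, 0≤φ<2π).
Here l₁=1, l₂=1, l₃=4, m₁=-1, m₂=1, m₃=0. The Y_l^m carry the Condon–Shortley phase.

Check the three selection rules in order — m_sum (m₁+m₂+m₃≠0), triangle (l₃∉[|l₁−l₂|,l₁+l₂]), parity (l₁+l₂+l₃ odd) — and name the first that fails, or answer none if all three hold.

triangle

Σmᵢ = 0  ✓
l₃∈[|l₁−l₂|,l₁+l₂]=[0,2], have l₃=4  ✗
Σlᵢ = 6 ⇒ even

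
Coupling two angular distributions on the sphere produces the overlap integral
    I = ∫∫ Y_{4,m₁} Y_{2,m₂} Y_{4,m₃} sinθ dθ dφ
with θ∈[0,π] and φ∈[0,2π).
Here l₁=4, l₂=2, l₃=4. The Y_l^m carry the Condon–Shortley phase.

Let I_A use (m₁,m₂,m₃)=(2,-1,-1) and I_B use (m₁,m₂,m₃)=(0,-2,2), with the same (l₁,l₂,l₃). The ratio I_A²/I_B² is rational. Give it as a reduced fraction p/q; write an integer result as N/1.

9/20

Shared (l₁,l₂,l₃)=(4,2,4): N and (l;000)² cancel in I_A²/I_B².
A: Δ = 2!·6!·2!/11! = 1/13860; Racah Σ t=0..1: t=0:+1/96 t=1:−1/240 = 1/160; ⇒ 3j(4 2 4; 2 -1 -1)² = 27/1540, sgn -1
B: Δ = 2!·6!·2!/11! = 1/13860; Racah Σ t=0..0: t=0:+1/192 = 1/192; ⇒ 3j(4 2 4; 0 -2 2)² = 3/77, sgn +1
I_A²/I_B² = (27/1540)/(3/77) = 9/20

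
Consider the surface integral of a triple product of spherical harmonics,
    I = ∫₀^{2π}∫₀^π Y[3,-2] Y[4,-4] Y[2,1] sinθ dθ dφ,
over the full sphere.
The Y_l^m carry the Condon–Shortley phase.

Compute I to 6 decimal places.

m-sum = -2 − 4 + 1 = -5 ≠ 0 ⇒ I = 0

0.000000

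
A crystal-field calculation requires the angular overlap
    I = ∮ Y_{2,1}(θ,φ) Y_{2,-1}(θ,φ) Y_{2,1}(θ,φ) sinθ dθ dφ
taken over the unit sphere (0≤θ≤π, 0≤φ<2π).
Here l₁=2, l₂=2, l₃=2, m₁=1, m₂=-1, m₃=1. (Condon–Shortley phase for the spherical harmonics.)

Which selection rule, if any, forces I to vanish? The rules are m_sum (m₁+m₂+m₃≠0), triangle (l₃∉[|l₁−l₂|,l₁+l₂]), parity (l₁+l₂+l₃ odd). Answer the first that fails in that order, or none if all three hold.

m_sum

m₁+m₂+m₃ = 1 − 1 + 1 = 1  ✗
triangle: |2−2|=0 ≤ l₃=2 ≤ 2+2=4
parity: l₁+l₂+l₃ = 6 is even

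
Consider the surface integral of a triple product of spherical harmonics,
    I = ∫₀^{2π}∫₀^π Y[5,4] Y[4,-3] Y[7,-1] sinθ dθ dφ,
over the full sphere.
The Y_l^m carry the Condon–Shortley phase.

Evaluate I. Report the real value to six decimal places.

Rules hold: Σm=0, L=16 even, 1≤7≤9.
N = 11·9·15 = 1485
Δ = 2!·8!·6!/17! = 1/6126120
Racah Σ t=0..2: t=0:+1/69120 t=1:−1/20736 t=2:+1/69120 = -1/51840
⇒ 3j(5 4 7; 0 0 0)² = 280/21879, sgn +1
Racah Σ t=0..1: t=0:+1/1209600 t=1:−1/29030400 = 23/29030400
⇒ 3j(5 4 7; 4 -3 -1)² = 529/97240, sgn +1
4πI² = N·(3j₀)²·(3jₘ)² = 55545/537251
I = +1·√(0.103387/4π) = 0.09070452

0.090705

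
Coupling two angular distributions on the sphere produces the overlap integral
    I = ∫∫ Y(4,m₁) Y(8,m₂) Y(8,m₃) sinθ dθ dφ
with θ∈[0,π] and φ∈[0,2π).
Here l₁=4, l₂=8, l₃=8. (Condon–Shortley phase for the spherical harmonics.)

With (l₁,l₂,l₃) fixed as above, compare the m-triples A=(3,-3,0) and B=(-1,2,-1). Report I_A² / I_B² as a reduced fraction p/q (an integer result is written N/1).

Same 4,8,8: normalisation and zero-m 3j drop out of the ratio.
A: Δ: 4! 4! 12! / 21! → 1/185175900; sum: t=0:+1/87091200 t=1:−1/139345920 = 1/232243200; 3j²(4 8 8; 3 -3 0) = Δ·Π!·Σ² = 33/8398  (sign +1)
B: Δ: 4! 4! 12! / 21! → 1/185175900; sum: t=1:−1/313528320 t=2:+1/23224320 t=3:−1/14515200 t=4:+1/74649600 = -7/447897600; 3j²(4 8 8; -1 2 -1) = Δ·Π!·Σ² = 343/75582  (sign +1)
I_A²/I_B² = (33/8398)/(343/75582) = 297/343

297/343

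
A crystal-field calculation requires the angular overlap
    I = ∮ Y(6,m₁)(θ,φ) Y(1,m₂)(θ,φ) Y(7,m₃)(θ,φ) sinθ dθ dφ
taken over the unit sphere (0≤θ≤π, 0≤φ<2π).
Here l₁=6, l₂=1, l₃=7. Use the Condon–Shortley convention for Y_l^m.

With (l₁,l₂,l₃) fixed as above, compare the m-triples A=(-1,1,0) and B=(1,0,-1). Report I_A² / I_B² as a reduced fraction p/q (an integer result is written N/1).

7/16

Shared (l₁,l₂,l₃)=(6,1,7): N and (l;000)² cancel in I_A²/I_B².
A: Δ = 0!·12!·2!/15! = 1/1365; Racah Σ t=0..0: t=0:+1/1209600 = 1/1209600; ⇒ 3j(6 1 7; -1 1 0)² = 1/65, sgn -1
B: Δ = 0!·12!·2!/15! = 1/1365; Racah Σ t=0..0: t=0:+1/604800 = 1/604800; ⇒ 3j(6 1 7; 1 0 -1)² = 16/455, sgn +1
I_A²/I_B² = (1/65)/(16/455) = 7/16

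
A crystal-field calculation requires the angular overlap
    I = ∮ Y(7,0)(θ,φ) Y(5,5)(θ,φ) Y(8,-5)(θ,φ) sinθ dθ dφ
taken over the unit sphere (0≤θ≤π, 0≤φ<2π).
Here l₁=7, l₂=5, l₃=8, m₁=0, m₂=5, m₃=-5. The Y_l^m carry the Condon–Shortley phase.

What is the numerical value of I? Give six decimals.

Checks pass: Σm=0; 20 even; l₃=8∈[2,12].
(2·7+1)(2·5+1)(2·8+1) = 2805
Δ: 4! 10! 6! / 21! → 1/814773960
sum: t=0:+1/87091200 t=1:−1/4976640 t=2:+1/2073600 t=3:−1/4976640 t=4:+1/87091200 = 1/9676800
3j²(7 5 8; 0 0 0) = Δ·Π!·Σ² = 360/46189  (sign +1)
sum: t=4:+1/522547200 = 1/522547200
3j²(7 5 8; 0 5 -5) = Δ·Π!·Σ² = 5/323  (sign -1)
combine: 4πI² = 2805·360/46189·5/323 = 27000/79781
take √, sign -1: I = -0.16410704

-0.164107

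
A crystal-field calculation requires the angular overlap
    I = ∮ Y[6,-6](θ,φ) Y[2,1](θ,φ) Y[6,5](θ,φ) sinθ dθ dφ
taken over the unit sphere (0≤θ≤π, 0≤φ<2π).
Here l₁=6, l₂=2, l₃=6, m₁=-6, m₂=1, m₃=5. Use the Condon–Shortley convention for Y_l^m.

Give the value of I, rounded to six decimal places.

Rules hold: Σm=0, L=14 even, 4≤6≤8.
N = 13·5·13 = 845
Δ = 2!·10!·2!/15! = 1/90090
Racah Σ t=0..2: t=0:+1/69120 t=1:−1/14400 t=2:+1/69120 = -7/172800
⇒ 3j(6 2 6; 0 0 0)² = 14/715, sgn -1
Racah Σ t=2..2: t=2:+1/7257600 = 1/7257600
⇒ 3j(6 2 6; -6 1 5)² = 11/455, sgn -1
4πI² = N·(3j₀)²·(3jₘ)² = 2/5
I = +1·√(0.4/4π) = 0.17841241

0.178412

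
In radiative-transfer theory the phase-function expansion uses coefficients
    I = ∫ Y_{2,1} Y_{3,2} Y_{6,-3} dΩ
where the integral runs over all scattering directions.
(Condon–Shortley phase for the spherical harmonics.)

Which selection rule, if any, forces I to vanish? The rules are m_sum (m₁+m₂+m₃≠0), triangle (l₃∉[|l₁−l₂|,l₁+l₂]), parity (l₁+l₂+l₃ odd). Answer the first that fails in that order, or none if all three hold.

azimuthal sum: 1 + 2 − 3 = 0  ✓
1 ≤ 6 ≤ 5 (triangle on l)  ✗
L = 2 + 3 + 6 = 11 (odd)

triangle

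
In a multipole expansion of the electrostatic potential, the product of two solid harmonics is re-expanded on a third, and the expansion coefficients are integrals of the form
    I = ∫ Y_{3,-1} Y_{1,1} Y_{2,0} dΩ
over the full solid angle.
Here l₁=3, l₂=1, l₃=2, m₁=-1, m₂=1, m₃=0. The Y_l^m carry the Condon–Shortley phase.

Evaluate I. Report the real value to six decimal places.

-0.202301

m-sum 0 ✓  L=6 even ✓  2≤2≤4 ✓
Π(2lᵢ+1) = 7×3×5 = 105
triangle coeff Δ(3,1,2) = 1/105
Σ_t [1,1]: t=1:−1/4 = -1/4
(3j)²=3/35 [(3 1 2; 0 0 0)], sign=-1
Σ_t [2,2]: t=2:+1/8 = 1/8
(3j)²=2/35 [(3 1 2; -1 1 0)], sign=+1
⇒ 4πI² = 18/35
I = (-1)√(18/35/(4π)) = -0.20230066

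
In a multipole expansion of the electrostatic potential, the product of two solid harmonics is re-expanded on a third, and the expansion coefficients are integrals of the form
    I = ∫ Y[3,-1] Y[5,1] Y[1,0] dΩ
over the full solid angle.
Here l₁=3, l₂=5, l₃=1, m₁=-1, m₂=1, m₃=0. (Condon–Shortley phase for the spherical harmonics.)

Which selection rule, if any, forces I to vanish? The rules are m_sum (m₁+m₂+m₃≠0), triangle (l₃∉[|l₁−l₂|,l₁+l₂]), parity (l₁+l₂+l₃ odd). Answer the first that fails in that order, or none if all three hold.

Σmᵢ = 0  ✓
l₃∈[|l₁−l₂|,l₁+l₂]=[2,8], have l₃=1  ✗
Σlᵢ = 9 ⇒ odd

triangle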